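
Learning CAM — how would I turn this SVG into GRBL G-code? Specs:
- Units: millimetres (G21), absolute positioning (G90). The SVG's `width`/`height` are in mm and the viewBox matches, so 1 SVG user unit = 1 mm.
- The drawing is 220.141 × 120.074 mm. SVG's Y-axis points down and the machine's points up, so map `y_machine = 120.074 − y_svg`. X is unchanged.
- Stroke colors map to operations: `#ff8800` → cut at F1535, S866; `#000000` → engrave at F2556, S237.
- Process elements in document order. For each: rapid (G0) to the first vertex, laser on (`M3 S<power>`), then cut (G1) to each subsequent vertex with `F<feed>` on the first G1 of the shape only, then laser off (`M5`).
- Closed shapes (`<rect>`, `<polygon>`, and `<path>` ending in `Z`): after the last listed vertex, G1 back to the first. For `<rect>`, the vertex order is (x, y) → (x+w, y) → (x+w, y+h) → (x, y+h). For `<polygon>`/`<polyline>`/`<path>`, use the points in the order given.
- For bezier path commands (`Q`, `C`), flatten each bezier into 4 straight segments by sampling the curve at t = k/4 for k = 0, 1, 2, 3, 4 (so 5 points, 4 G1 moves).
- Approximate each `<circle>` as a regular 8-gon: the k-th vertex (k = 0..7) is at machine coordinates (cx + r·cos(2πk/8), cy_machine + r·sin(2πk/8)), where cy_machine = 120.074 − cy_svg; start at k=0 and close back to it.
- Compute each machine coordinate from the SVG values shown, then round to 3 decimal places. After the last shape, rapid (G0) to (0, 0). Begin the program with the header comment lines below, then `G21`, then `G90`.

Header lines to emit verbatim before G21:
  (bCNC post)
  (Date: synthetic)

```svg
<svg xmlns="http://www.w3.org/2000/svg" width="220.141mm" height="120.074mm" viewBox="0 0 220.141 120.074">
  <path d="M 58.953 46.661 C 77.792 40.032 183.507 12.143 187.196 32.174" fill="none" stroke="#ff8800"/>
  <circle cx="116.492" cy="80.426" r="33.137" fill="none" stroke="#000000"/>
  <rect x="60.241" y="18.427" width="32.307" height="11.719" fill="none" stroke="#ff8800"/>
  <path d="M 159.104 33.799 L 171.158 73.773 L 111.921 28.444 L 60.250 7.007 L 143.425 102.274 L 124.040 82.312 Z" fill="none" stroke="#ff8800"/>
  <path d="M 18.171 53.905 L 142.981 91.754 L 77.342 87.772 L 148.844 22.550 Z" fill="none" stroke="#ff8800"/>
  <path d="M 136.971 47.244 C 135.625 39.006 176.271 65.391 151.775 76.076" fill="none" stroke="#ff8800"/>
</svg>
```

(bCNC post)
(Date: synthetic)
G21
G90
G0 X58.953 Y73.413
M3 S866
G1 X86.420 Y81.290 F1535
G1 X128.756 Y90.654
G1 X168.251 Y95.019
G1 X187.196 Y87.900
M5
G0 X149.629 Y39.648
M3 S237
G1 X139.923 Y63.079 F2556
G1 X116.492 Y72.785
G1 X93.061 Y63.079
G1 X83.355 Y39.648
G1 X93.061 Y16.217
G1 X116.492 Y6.511
G1 X139.923 Y16.217
G1 X149.629 Y39.648
M5
G0 X60.241 Y101.647
M3 S866
G1 X92.548 Y101.647 F1535
G1 X92.548 Y89.928
G1 X60.241 Y89.928
G1 X60.241 Y101.647
M5
G0 X159.104 Y86.275
M3 S866
G1 X171.158 Y46.301 F1535
G1 X111.921 Y91.630
G1 X60.250 Y113.067
G1 X143.425 Y17.800
G1 X124.040 Y37.762
G1 X159.104 Y86.275
M5
G0 X18.171 Y66.169
M3 S866
G1 X142.981 Y28.320 F1535
G1 X77.342 Y32.302
G1 X148.844 Y97.524
G1 X18.171 Y66.169
M5
G0 X136.971 Y72.830
M3 S866
G1 X142.161 Y73.303 F1535
G1 X153.054 Y65.510
G1 X159.607 Y54.169
G1 X151.775 Y43.998
M5
G0 X0.000 Y0.000

1 u = 1 mm; y_m = 120.074 − y.

[1] `<path>` cubic bezier, #ff8800→cut S866 F1535: (58.953,73.413) → (86.420,81.290) → (128.756,90.654) → (168.251,95.019) → (187.196,87.900)

[2] `<circle>` circle, #000000→engrave S237 F2556: (149.629,39.648) → (139.923,63.079) → (116.492,72.785) → (93.061,63.079) → (83.355,39.648) → (93.061,16.217) → (116.492,6.511) → (139.923,16.217) → (149.629,39.648) (closed)

[3] `<rect>` rectangle, #ff8800→cut S866 F1535: (60.241,101.647) → (92.548,101.647) → (92.548,89.928) → (60.241,89.928) → (60.241,101.647) (closed)

[4] `<path>` closed polygon, #ff8800→cut S866 F1535: (159.104,86.275) → (171.158,46.301) → (111.921,91.630) → (60.250,113.067) → (143.425,17.800) → (124.040,37.762) → (159.104,86.275) (closed)

[5] `<path>` closed polygon, #ff8800→cut S866 F1535: (18.171,66.169) → (142.981,28.320) → (77.342,32.302) → (148.844,97.524) → (18.171,66.169) (closed)

[6] `<path>` cubic bezier, #ff8800→cut S866 F1535: (136.971,72.830) → (142.161,73.303) → (153.054,65.510) → (159.607,54.169) → (151.775,43.998)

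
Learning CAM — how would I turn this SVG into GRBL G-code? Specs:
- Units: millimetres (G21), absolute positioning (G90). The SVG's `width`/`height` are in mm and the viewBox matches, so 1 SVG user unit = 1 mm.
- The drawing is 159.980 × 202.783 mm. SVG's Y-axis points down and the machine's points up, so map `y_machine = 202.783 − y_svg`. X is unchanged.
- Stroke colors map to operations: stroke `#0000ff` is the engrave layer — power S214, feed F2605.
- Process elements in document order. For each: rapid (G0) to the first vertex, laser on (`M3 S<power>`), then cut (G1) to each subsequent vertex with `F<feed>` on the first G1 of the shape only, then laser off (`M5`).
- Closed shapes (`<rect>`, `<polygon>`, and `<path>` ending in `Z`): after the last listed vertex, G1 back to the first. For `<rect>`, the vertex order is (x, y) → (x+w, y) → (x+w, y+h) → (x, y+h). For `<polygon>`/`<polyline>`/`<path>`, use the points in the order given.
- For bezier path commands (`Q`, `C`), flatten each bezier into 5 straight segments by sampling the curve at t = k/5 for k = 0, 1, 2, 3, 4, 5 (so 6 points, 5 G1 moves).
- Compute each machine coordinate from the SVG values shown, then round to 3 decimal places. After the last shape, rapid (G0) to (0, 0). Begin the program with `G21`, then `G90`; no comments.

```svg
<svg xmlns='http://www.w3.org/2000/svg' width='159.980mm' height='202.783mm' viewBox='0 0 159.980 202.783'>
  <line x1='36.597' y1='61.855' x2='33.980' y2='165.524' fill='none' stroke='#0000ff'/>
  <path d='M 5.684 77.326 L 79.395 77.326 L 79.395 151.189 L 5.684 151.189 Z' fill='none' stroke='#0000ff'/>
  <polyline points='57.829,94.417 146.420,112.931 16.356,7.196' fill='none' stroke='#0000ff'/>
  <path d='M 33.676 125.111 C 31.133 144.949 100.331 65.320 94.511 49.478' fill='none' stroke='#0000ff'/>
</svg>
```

1 u = 1 mm; y_m = 202.783 − y.

[1] `<line>` line segment, #0000ff→engrave S214 F2605: (36.597,140.928) → (33.980,37.259)

[2] `<path>` rectangle, #0000ff→engrave S214 F2605: (5.684,125.457) → (79.395,125.457) → (79.395,51.594) → (5.684,51.594) → (5.684,125.457) (closed)

[3] `<polyline>` open polyline, #0000ff→engrave S214 F2605: (57.829,108.366) → (146.420,89.852) → (16.356,195.587)

[4] `<path>` cubic bezier, #0000ff→engrave S214 F2605: (33.676,77.672) → (39.585,76.399) → (55.668,91.162) → (74.879,114.125) → (90.175,137.451) → (94.511,153.305)

G21
G90
G0 X36.597 Y140.928
M3 S214
G1 X33.980 Y37.259 F2605
M5
G0 X5.684 Y125.457
M3 S214
G1 X79.395 Y125.457 F2605
G1 X79.395 Y51.594
G1 X5.684 Y51.594
G1 X5.684 Y125.457
M5
G0 X57.829 Y108.366
M3 S214
G1 X146.420 Y89.852 F2605
G1 X16.356 Y195.587
M5
G0 X33.676 Y77.672
M3 S214
G1 X39.585 Y76.399 F2605
G1 X55.668 Y91.162
G1 X74.879 Y114.125
G1 X90.175 Y137.451
G1 X94.511 Y153.305
M5
G0 X0.000 Y0.000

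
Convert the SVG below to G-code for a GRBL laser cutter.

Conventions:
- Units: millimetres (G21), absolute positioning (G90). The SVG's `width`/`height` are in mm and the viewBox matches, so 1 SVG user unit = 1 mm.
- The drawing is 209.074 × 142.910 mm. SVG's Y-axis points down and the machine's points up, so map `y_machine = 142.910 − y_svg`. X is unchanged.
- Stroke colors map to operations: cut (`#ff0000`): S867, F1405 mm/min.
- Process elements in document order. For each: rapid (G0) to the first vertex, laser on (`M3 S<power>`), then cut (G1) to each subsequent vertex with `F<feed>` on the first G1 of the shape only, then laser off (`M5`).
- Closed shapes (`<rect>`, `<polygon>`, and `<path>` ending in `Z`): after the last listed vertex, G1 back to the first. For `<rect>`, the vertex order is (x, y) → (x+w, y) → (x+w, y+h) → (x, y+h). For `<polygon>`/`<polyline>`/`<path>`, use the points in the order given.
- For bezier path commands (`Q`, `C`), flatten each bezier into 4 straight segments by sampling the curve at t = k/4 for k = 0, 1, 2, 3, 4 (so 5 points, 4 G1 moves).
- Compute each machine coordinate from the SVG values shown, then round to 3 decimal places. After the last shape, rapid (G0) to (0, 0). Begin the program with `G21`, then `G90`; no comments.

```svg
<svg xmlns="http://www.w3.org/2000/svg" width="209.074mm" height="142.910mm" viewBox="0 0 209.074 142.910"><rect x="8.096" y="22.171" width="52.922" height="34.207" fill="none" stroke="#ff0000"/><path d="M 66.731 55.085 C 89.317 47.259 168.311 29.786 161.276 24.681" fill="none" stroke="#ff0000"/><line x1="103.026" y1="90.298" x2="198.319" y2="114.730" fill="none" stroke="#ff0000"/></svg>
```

G21
G90
G0 X8.096 Y120.739
M3 S867
G1 X61.018 Y120.739 F1405
G1 X61.018 Y86.532
G1 X8.096 Y86.532
G1 X8.096 Y120.739
M5
G0 X66.731 Y87.825
M3 S867
G1 X92.021 Y95.159 F1405
G1 X125.111 Y104.047
G1 X152.647 Y112.425
G1 X161.276 Y118.229
M5
G0 X103.026 Y52.612
M3 S867
G1 X198.319 Y28.180 F1405
M5
G0 X0.000 Y0.000

viewBox `0 0 209.074 142.910` with mm width/height → 1 unit = 1 mm. Flip: y_m = 142.910 − y_svg.

**Shape 1** — `<rect>` rectangle, stroke `#ff0000` → cut (S867, F1405). Machine vertices: (8.096,120.739) → (61.018,120.739) → (61.018,86.532) → (8.096,86.532) → (8.096,120.739). Closed: final G1 returns to the first vertex.

**Shape 2** — `<path>` cubic bezier, stroke `#ff0000` → cut (S867, F1405). Control points (SVG): P0=(66.731,55.085), P1=(89.317,47.259), P2=(168.311,29.786), P3=(161.276,24.681); sampled at t=k/4. Machine vertices: (66.731,87.825) → (92.021,95.159) → (125.111,104.047) → (152.647,112.425) → (161.276,118.229). Open path.

**Shape 3** — `<line>` line segment, stroke `#ff0000` → cut (S867, F1405). Machine vertices: (103.026,52.612) → (198.319,28.180). Open path.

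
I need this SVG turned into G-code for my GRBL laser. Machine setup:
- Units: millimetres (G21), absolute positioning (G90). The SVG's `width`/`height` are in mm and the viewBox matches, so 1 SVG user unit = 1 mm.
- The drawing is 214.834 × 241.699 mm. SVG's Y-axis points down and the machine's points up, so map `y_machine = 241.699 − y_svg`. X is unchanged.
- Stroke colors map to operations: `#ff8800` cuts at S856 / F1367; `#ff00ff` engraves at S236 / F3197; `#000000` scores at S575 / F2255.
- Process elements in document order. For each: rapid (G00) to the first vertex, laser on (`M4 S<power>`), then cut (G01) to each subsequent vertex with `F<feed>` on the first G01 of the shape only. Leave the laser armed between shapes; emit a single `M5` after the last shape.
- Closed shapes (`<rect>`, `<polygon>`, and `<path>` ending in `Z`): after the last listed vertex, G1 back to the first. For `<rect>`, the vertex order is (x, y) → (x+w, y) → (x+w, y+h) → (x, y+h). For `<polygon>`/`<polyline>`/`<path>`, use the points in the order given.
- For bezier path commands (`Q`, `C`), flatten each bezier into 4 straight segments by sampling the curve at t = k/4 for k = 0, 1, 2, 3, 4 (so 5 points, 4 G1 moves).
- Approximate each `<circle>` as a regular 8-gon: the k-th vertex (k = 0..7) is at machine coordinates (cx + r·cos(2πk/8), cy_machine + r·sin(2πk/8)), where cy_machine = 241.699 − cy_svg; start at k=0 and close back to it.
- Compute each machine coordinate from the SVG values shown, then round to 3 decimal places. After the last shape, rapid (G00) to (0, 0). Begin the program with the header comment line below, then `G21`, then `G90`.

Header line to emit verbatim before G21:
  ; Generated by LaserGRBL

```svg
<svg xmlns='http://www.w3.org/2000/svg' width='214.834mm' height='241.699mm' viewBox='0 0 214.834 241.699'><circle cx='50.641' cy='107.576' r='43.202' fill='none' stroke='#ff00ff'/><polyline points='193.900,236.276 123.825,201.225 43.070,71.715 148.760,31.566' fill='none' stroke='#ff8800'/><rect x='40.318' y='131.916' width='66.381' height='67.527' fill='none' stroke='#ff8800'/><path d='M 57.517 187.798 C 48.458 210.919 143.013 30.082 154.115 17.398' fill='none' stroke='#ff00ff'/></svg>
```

Since the viewBox matches the mm dimensions, user units are millimetres directly. The only transform is the Y-flip y_m = 241.699 − y_svg.

Shape 1 is a circle drawn with `<circle>`. Its stroke #ff00ff means engrave at S236, F3197. After flipping Y the toolpath is (93.843,134.123) → (81.189,164.671) → (50.641,177.325) → (20.093,164.671) → (7.439,134.123) → (20.093,103.575) → (50.641,90.921) → (81.189,103.575) → (93.843,134.123), returning to the start.

Shape 2 is a open polyline drawn with `<polyline>`. Its stroke #ff8800 means cut at S856, F1367. After flipping Y the toolpath is (193.900,5.423) → (123.825,40.474) → (43.070,169.984) → (148.760,210.133).

Shape 3 is a rectangle drawn with `<rect>`. Its stroke #ff8800 means cut at S856, F1367. After flipping Y the toolpath is (40.318,109.783) → (106.699,109.783) → (106.699,42.256) → (40.318,42.256) → (40.318,109.783), returning to the start.

Shape 4 is a cubic bezier drawn with `<path>`. Its stroke #ff00ff means engrave at S236, F3197. After flipping Y the toolpath is (57.517,53.901) → (67.227,68.988) → (98.256,125.674) → (133.064,189.074) → (154.115,224.301).

; Generated by LaserGRBL
G21
G90
G00 X93.843 Y134.123
M4 S236
G01 X81.189 Y164.671 F3197
G01 X50.641 Y177.325
G01 X20.093 Y164.671
G01 X7.439 Y134.123
G01 X20.093 Y103.575
G01 X50.641 Y90.921
G01 X81.189 Y103.575
G01 X93.843 Y134.123
G00 X193.900 Y5.423
M4 S856
G01 X123.825 Y40.474 F1367
G01 X43.070 Y169.984
G01 X148.760 Y210.133
G00 X40.318 Y109.783
M4 S856
G01 X106.699 Y109.783 F1367
G01 X106.699 Y42.256
G01 X40.318 Y42.256
G01 X40.318 Y109.783
G00 X57.517 Y53.901
M4 S236
G01 X67.227 Y68.988 F3197
G01 X98.256 Y125.674
G01 X133.064 Y189.074
G01 X154.115 Y224.301
M5
G00 X0.000 Y0.000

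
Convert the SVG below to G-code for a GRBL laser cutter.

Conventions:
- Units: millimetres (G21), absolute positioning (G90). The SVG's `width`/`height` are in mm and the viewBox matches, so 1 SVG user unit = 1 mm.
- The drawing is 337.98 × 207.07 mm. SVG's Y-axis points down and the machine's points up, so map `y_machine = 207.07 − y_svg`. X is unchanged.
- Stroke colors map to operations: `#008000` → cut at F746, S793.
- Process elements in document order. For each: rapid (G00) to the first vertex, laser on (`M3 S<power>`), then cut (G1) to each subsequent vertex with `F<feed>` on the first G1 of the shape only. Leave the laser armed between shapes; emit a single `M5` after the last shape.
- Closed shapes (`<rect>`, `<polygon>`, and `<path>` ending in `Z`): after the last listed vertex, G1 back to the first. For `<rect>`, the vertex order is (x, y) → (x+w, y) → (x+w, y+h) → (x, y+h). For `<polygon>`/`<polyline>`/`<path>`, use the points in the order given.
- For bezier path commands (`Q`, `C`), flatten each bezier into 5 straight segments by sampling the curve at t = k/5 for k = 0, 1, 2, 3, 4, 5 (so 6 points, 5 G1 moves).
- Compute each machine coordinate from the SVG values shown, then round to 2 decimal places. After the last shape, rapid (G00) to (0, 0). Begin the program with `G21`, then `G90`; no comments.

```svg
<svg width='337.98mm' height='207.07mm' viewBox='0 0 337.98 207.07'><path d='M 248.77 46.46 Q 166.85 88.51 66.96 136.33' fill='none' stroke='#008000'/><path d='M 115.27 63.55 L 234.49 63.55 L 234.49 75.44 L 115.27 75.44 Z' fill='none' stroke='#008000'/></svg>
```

viewBox `0 0 337.98 207.07` with mm width/height → 1 unit = 1 mm. Flip: y_m = 207.07 − y_svg.

**Shape 1** — `<path>` quadratic bezier, stroke `#008000` → cut (S793, F746). Control points (SVG): P0=(248.77,46.46), P1=(166.85,88.51), P2=(66.96,136.33); sampled at t=k/5. Machine vertices: (248.77,160.61) → (215.28,143.56) → (180.36,126.05) → (144.00,108.07) → (106.20,89.64) → (66.96,70.74). Open path.

**Shape 2** — `<path>` rectangle, stroke `#008000` → cut (S793, F746). Machine vertices: (115.27,143.52) → (234.49,143.52) → (234.49,131.63) → (115.27,131.63) → (115.27,143.52). Closed: final G1 returns to the first vertex.

G21
G90
G00 X248.77 Y160.61
M3 S793
G1 X215.28 Y143.56 F746
G1 X180.36 Y126.05
G1 X144.00 Y108.07
G1 X106.20 Y89.64
G1 X66.96 Y70.74
G00 X115.27 Y143.52
M3 S793
G1 X234.49 Y143.52 F746
G1 X234.49 Y131.63
G1 X115.27 Y131.63
G1 X115.27 Y143.52
M5
G00 X0.00 Y0.00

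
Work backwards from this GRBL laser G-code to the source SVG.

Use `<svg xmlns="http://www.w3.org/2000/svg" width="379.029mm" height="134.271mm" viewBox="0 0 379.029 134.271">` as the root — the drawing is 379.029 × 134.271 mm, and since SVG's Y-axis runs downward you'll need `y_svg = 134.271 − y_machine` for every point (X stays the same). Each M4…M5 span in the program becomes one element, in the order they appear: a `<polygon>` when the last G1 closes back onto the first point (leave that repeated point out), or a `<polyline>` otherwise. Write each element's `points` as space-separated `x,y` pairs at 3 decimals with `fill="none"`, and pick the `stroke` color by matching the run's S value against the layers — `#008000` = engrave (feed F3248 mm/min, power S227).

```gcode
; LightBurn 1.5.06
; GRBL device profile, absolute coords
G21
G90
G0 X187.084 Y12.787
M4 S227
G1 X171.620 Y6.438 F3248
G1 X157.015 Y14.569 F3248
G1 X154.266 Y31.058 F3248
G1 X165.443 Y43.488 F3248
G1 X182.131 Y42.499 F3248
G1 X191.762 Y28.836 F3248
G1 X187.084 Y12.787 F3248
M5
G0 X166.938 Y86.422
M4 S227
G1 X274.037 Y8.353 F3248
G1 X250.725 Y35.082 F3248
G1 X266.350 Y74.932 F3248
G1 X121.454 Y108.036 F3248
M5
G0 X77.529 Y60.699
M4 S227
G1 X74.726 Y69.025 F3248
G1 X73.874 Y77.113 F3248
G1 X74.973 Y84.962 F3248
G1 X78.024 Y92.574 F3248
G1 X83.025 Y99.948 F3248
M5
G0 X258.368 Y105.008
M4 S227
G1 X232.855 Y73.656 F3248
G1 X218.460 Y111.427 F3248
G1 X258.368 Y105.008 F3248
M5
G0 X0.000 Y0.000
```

<svg xmlns="http://www.w3.org/2000/svg" width="379.029mm" height="134.271mm" viewBox="0 0 379.029 134.271">
  <polygon points="187.084,121.484 171.620,127.833 157.015,119.702 154.266,103.213 165.443,90.783 182.131,91.772 191.762,105.435" fill="none" stroke="#008000"/>
  <polyline points="166.938,47.849 274.037,125.918 250.725,99.189 266.350,59.339 121.454,26.235" fill="none" stroke="#008000"/>
  <polyline points="77.529,73.572 74.726,65.246 73.874,57.158 74.973,49.309 78.024,41.697 83.025,34.323" fill="none" stroke="#008000"/>
  <polygon points="258.368,29.263 232.855,60.615 218.460,22.844" fill="none" stroke="#008000"/>
</svg>

Machine Y-up, SVG Y-down with viewBox height 134.271, so y_svg = 134.271 − y_machine; X carries over. Every run uses S227, so all elements get stroke `#008000` (engrave).

Run 1: The run returns to its start, so emit a `<polygon>` with points (Y-flipped): 187.084,121.484 171.620,127.833 157.015,119.702 154.266,103.213 165.443,90.783 182.131,91.772 191.762,105.435.

Run 2: The run is open, so emit a `<polyline>` with points (Y-flipped): 166.938,47.849 274.037,125.918 250.725,99.189 266.350,59.339 121.454,26.235.

Run 3: The run is open, so emit a `<polyline>` with points (Y-flipped): 77.529,73.572 74.726,65.246 73.874,57.158 74.973,49.309 78.024,41.697 83.025,34.323.

Run 4: The run returns to its start, so emit a `<polygon>` with points (Y-flipped): 258.368,29.263 232.855,60.615 218.460,22.844.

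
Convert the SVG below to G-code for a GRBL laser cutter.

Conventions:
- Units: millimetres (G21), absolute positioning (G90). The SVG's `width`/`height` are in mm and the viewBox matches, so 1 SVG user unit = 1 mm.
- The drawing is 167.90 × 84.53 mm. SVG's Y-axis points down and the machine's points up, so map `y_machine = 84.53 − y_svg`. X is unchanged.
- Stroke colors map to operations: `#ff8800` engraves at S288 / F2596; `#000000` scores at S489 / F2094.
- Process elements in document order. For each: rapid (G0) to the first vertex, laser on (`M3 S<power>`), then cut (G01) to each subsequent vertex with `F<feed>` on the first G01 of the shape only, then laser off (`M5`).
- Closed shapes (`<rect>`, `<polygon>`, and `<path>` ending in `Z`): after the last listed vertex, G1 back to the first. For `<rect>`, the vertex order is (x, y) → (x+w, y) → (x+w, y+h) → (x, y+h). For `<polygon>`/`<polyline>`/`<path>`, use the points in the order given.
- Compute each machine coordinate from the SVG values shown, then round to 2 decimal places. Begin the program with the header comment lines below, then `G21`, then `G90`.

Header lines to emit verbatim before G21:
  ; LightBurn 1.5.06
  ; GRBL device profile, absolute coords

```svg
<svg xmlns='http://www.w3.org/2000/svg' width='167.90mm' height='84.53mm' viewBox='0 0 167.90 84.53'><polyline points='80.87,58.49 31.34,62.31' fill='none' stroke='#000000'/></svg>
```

1 u = 1 mm; y_m = 84.53 − y.

[1] `<polyline>` line segment, #000000→score S489 F2094: (80.87,26.04) → (31.34,22.22)

; LightBurn 1.5.06
; GRBL device profile, absolute coords
G21
G90
G0 X80.87 Y26.04
M3 S489
G01 X31.34 Y22.22 F2094
M5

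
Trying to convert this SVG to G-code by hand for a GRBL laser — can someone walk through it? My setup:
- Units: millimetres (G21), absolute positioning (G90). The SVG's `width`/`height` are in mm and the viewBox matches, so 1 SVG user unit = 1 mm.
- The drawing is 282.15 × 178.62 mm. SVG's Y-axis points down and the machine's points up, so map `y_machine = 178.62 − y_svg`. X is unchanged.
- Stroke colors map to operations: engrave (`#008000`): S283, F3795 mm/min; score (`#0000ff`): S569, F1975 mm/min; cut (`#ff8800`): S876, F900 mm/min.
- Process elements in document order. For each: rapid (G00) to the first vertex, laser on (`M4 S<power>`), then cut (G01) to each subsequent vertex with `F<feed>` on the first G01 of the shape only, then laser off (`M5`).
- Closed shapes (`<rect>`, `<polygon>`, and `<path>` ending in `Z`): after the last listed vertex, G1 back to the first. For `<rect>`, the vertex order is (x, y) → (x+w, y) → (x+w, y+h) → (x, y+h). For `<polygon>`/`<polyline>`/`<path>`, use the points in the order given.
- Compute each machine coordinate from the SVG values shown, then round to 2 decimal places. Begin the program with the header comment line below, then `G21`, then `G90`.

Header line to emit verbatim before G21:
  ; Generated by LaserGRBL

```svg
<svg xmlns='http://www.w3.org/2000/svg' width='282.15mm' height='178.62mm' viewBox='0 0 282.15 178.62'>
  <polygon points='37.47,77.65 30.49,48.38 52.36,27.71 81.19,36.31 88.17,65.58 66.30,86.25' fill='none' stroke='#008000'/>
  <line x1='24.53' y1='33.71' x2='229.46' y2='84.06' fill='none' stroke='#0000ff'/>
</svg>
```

Since the viewBox matches the mm dimensions, user units are millimetres directly. The only transform is the Y-flip y_m = 178.62 − y_svg.

Shape 1 is a regular polygon drawn with `<polygon>`. Its stroke #008000 means engrave at S283, F3795. After flipping Y the toolpath is (37.47,100.97) → (30.49,130.24) → (52.36,150.91) → (81.19,142.31) → (88.17,113.04) → (66.30,92.37) → (37.47,100.97), returning to the start.

Shape 2 is a line segment drawn with `<line>`. Its stroke #0000ff means score at S569, F1975. After flipping Y the toolpath is (24.53,144.91) → (229.46,94.56).

; Generated by LaserGRBL
G21
G90
G00 X37.47 Y100.97
M4 S283
G01 X30.49 Y130.24 F3795
G01 X52.36 Y150.91
G01 X81.19 Y142.31
G01 X88.17 Y113.04
G01 X66.30 Y92.37
G01 X37.47 Y100.97
M5
G00 X24.53 Y144.91
M4 S569
G01 X229.46 Y94.56 F1975
M5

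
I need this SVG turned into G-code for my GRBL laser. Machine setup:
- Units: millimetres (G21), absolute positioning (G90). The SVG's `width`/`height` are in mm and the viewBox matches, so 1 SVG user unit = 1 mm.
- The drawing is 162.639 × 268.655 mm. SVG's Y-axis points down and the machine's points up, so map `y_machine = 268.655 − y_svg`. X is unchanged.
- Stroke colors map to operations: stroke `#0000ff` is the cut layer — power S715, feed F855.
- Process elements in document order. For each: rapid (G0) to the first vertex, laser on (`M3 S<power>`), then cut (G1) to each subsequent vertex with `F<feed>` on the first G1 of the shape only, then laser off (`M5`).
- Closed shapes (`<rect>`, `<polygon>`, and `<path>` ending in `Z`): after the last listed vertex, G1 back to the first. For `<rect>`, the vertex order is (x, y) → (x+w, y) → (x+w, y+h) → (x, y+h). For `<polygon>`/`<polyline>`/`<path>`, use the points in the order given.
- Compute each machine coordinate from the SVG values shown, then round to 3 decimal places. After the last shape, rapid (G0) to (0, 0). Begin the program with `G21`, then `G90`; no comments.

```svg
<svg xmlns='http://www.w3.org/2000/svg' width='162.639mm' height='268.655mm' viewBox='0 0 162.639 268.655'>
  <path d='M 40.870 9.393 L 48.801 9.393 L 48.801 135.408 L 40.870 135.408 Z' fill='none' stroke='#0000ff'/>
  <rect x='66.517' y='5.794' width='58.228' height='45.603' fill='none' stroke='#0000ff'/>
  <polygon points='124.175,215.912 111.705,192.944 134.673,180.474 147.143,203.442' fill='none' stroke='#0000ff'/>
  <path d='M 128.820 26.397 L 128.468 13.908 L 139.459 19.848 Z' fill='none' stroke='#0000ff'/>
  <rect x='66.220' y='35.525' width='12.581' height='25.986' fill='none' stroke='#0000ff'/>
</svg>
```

G21
G90
G0 X40.870 Y259.262
M3 S715
G1 X48.801 Y259.262 F855
G1 X48.801 Y133.247
G1 X40.870 Y133.247
G1 X40.870 Y259.262
M5
G0 X66.517 Y262.861
M3 S715
G1 X124.745 Y262.861 F855
G1 X124.745 Y217.258
G1 X66.517 Y217.258
G1 X66.517 Y262.861
M5
G0 X124.175 Y52.743
M3 S715
G1 X111.705 Y75.711 F855
G1 X134.673 Y88.181
G1 X147.143 Y65.213
G1 X124.175 Y52.743
M5
G0 X128.820 Y242.258
M3 S715
G1 X128.468 Y254.747 F855
G1 X139.459 Y248.807
G1 X128.820 Y242.258
M5
G0 X66.220 Y233.130
M3 S715
G1 X78.801 Y233.130 F855
G1 X78.801 Y207.144
G1 X66.220 Y207.144
G1 X66.220 Y233.130
M5
G0 X0.000 Y0.000

1 u = 1 mm; y_m = 268.655 − y.

[1] `<path>` rectangle, #0000ff→cut S715 F855: (40.870,259.262) → (48.801,259.262) → (48.801,133.247) → (40.870,133.247) → (40.870,259.262) (closed)

[2] `<rect>` rectangle, #0000ff→cut S715 F855: (66.517,262.861) → (124.745,262.861) → (124.745,217.258) → (66.517,217.258) → (66.517,262.861) (closed)

[3] `<polygon>` regular polygon, #0000ff→cut S715 F855: (124.175,52.743) → (111.705,75.711) → (134.673,88.181) → (147.143,65.213) → (124.175,52.743) (closed)

[4] `<path>` regular polygon, #0000ff→cut S715 F855: (128.820,242.258) → (128.468,254.747) → (139.459,248.807) → (128.820,242.258) (closed)

[5] `<rect>` rectangle, #0000ff→cut S715 F855: (66.220,233.130) → (78.801,233.130) → (78.801,207.144) → (66.220,207.144) → (66.220,233.130) (closed)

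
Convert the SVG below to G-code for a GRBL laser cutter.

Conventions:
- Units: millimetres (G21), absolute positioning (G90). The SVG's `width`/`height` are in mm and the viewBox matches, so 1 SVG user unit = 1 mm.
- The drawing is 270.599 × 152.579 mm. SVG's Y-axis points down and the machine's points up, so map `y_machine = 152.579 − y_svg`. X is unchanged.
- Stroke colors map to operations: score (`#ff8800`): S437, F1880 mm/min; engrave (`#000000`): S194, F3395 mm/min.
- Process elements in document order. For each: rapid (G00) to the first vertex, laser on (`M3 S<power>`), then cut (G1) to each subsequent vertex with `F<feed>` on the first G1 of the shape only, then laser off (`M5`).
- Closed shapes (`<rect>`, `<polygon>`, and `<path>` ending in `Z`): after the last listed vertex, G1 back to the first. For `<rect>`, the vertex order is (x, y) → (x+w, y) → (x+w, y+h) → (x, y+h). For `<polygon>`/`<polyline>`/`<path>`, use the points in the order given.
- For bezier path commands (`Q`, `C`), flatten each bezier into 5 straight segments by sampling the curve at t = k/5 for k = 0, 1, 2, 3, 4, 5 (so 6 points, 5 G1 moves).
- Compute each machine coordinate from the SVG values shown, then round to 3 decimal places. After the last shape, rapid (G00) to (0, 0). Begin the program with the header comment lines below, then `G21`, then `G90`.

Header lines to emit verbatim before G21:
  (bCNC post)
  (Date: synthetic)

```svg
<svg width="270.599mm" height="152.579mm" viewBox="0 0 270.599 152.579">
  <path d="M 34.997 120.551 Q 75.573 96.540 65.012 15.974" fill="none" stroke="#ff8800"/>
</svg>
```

1 u = 1 mm; y_m = 152.579 − y.

[1] `<path>` quadratic bezier, #ff8800→score S437 F1880: (34.997,32.028) → (49.182,43.895) → (59.276,60.286) → (65.279,81.201) → (67.191,106.641) → (65.012,136.605)

(bCNC post)
(Date: synthetic)
G21
G90
G00 X34.997 Y32.028
M3 S437
G1 X49.182 Y43.895 F1880
G1 X59.276 Y60.286
G1 X65.279 Y81.201
G1 X67.191 Y106.641
G1 X65.012 Y136.605
M5
G00 X0.000 Y0.000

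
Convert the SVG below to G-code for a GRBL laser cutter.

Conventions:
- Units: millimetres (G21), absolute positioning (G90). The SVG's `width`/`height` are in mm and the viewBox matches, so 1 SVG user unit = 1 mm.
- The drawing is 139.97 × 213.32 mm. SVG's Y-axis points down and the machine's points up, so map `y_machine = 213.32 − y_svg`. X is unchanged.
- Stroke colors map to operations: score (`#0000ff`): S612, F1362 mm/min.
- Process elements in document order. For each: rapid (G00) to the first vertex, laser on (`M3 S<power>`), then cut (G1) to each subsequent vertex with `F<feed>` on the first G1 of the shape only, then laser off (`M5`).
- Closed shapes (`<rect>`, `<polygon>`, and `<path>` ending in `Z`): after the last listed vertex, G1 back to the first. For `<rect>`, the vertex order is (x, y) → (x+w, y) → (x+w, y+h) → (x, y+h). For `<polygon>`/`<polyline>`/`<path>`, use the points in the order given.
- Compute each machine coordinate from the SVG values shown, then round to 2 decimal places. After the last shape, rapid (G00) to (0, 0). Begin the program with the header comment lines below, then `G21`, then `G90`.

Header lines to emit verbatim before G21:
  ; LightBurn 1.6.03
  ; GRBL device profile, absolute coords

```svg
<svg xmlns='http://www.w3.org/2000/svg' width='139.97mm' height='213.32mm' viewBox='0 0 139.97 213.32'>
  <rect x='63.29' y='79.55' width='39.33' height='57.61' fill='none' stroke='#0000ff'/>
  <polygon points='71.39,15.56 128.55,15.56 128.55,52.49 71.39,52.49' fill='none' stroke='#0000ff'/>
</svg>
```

; LightBurn 1.6.03
; GRBL device profile, absolute coords
G21
G90
G00 X63.29 Y133.77
M3 S612
G1 X102.62 Y133.77 F1362
G1 X102.62 Y76.16
G1 X63.29 Y76.16
G1 X63.29 Y133.77
M5
G00 X71.39 Y197.76
M3 S612
G1 X128.55 Y197.76 F1362
G1 X128.55 Y160.83
G1 X71.39 Y160.83
G1 X71.39 Y197.76
M5
G00 X0.00 Y0.00

1 u = 1 mm; y_m = 213.32 − y.

[1] `<rect>` rectangle, #0000ff→score S612 F1362: (63.29,133.77) → (102.62,133.77) → (102.62,76.16) → (63.29,76.16) → (63.29,133.77) (closed)

[2] `<polygon>` rectangle, #0000ff→score S612 F1362: (71.39,197.76) → (128.55,197.76) → (128.55,160.83) → (71.39,160.83) → (71.39,197.76) (closed)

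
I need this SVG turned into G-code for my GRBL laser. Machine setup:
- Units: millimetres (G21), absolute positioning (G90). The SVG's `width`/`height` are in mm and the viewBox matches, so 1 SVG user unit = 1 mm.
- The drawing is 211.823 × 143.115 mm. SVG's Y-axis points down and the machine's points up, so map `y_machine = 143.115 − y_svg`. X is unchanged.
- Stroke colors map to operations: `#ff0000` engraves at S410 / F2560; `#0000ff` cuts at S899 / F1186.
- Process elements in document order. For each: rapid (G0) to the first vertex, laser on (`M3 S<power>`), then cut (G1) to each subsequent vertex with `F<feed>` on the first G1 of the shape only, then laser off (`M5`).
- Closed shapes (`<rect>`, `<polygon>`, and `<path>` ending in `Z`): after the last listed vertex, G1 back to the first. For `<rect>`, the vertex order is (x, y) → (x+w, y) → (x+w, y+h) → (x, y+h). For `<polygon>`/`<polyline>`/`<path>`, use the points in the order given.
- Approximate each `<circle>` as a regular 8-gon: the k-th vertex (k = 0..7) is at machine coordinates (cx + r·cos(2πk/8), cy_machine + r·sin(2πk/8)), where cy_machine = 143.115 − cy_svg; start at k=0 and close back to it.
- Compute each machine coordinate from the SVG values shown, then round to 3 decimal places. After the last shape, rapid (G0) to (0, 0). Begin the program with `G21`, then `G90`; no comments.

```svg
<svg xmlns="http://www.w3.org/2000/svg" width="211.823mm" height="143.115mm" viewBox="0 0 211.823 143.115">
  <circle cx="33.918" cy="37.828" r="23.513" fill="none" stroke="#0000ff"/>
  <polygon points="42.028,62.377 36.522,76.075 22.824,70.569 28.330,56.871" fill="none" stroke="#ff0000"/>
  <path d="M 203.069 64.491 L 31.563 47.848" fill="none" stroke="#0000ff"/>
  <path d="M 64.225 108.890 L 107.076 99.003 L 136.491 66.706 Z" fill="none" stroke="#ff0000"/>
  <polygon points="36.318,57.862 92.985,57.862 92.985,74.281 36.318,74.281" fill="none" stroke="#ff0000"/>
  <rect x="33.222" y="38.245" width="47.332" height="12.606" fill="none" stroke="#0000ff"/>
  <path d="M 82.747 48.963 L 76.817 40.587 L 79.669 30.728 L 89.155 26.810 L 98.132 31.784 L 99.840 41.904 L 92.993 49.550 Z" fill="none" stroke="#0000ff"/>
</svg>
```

G21
G90
G0 X57.431 Y105.287
M3 S899
G1 X50.544 Y121.913 F1186
G1 X33.918 Y128.800
G1 X17.292 Y121.913
G1 X10.405 Y105.287
G1 X17.292 Y88.661
G1 X33.918 Y81.774
G1 X50.544 Y88.661
G1 X57.431 Y105.287
M5
G0 X42.028 Y80.738
M3 S410
G1 X36.522 Y67.040 F2560
G1 X22.824 Y72.546
G1 X28.330 Y86.244
G1 X42.028 Y80.738
M5
G0 X203.069 Y78.624
M3 S899
G1 X31.563 Y95.267 F1186
M5
G0 X64.225 Y34.225
M3 S410
G1 X107.076 Y44.112 F2560
G1 X136.491 Y76.409
G1 X64.225 Y34.225
M5
G0 X36.318 Y85.253
M3 S410
G1 X92.985 Y85.253 F2560
G1 X92.985 Y68.834
G1 X36.318 Y68.834
G1 X36.318 Y85.253
M5
G0 X33.222 Y104.870
M3 S899
G1 X80.554 Y104.870 F1186
G1 X80.554 Y92.264
G1 X33.222 Y92.264
G1 X33.222 Y104.870
M5
G0 X82.747 Y94.152
M3 S899
G1 X76.817 Y102.528 F1186
G1 X79.669 Y112.387
G1 X89.155 Y116.305
G1 X98.132 Y111.331
G1 X99.840 Y101.211
G1 X92.993 Y93.565
G1 X82.747 Y94.152
M5
G0 X0.000 Y0.000

Since the viewBox matches the mm dimensions, user units are millimetres directly. The only transform is the Y-flip y_m = 143.115 − y_svg.

Shape 1 is a circle drawn with `<circle>`. Its stroke #0000ff means cut at S899, F1186. After flipping Y the toolpath is (57.431,105.287) → (50.544,121.913) → (33.918,128.800) → (17.292,121.913) → (10.405,105.287) → (17.292,88.661) → (33.918,81.774) → (50.544,88.661) → (57.431,105.287), returning to the start.

Shape 2 is a regular polygon drawn with `<polygon>`. Its stroke #ff0000 means engrave at S410, F2560. After flipping Y the toolpath is (42.028,80.738) → (36.522,67.040) → (22.824,72.546) → (28.330,86.244) → (42.028,80.738), returning to the start.

Shape 3 is a line segment drawn with `<path>`. Its stroke #0000ff means cut at S899, F1186. After flipping Y the toolpath is (203.069,78.624) → (31.563,95.267).

Shape 4 is a closed polygon drawn with `<path>`. Its stroke #ff0000 means engrave at S410, F2560. After flipping Y the toolpath is (64.225,34.225) → (107.076,44.112) → (136.491,76.409) → (64.225,34.225), returning to the start.

Shape 5 is a rectangle drawn with `<polygon>`. Its stroke #ff0000 means engrave at S410, F2560. After flipping Y the toolpath is (36.318,85.253) → (92.985,85.253) → (92.985,68.834) → (36.318,68.834) → (36.318,85.253), returning to the start.

Shape 6 is a rectangle drawn with `<rect>`. Its stroke #0000ff means cut at S899, F1186. After flipping Y the toolpath is (33.222,104.870) → (80.554,104.870) → (80.554,92.264) → (33.222,92.264) → (33.222,104.870), returning to the start.

Shape 7 is a regular polygon drawn with `<path>`. Its stroke #0000ff means cut at S899, F1186. After flipping Y the toolpath is (82.747,94.152) → (76.817,102.528) → (79.669,112.387) → (89.155,116.305) → (98.132,111.331) → (99.840,101.211) → (92.993,93.565) → (82.747,94.152), returning to the start.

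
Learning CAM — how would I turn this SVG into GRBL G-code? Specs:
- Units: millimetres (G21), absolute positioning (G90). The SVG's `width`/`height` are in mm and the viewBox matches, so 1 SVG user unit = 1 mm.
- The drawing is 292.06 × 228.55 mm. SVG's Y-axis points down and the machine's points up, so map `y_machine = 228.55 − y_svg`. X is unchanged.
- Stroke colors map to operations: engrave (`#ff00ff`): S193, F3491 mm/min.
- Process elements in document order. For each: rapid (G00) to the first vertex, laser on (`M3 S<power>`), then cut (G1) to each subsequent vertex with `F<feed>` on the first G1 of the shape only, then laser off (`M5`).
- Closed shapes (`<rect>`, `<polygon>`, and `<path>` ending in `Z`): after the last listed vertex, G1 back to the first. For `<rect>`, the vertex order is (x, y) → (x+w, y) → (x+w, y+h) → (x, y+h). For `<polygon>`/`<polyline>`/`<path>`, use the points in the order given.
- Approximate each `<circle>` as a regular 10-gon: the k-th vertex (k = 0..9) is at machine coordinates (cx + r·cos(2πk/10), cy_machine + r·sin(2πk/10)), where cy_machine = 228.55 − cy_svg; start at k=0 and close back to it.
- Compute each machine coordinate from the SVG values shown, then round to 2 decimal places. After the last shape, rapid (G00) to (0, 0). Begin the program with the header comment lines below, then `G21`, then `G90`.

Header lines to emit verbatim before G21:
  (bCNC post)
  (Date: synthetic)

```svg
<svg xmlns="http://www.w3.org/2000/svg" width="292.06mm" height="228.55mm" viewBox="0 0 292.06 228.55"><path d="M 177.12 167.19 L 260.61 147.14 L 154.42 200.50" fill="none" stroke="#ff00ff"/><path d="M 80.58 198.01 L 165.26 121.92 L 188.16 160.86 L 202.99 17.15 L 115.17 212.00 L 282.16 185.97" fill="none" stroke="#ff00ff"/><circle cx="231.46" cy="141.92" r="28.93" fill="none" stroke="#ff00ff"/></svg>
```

viewBox `0 0 292.06 228.55` with mm width/height → 1 unit = 1 mm. Flip: y_m = 228.55 − y_svg.

**Shape 1** — `<path>` open polyline, stroke `#ff00ff` → engrave (S193, F3491). Machine vertices: (177.12,61.36) → (260.61,81.41) → (154.42,28.05). Open path.

**Shape 2** — `<path>` open polyline, stroke `#ff00ff` → engrave (S193, F3491). Machine vertices: (80.58,30.54) → (165.26,106.63) → (188.16,67.69) → (202.99,211.40) → (115.17,16.55) → (282.16,42.58). Open path.

**Shape 3** — `<circle>` circle, stroke `#ff00ff` → engrave (S193, F3491). Machine vertices: (260.39,86.63) → (254.86,103.63) → (240.40,114.14) → (222.52,114.14) → (208.06,103.63) → (202.53,86.63) → (208.06,69.63) → (222.52,59.12) → (240.40,59.12) → (254.86,69.63) → (260.39,86.63). Closed: final G1 returns to the first vertex.

(bCNC post)
(Date: synthetic)
G21
G90
G00 X177.12 Y61.36
M3 S193
G1 X260.61 Y81.41 F3491
G1 X154.42 Y28.05
M5
G00 X80.58 Y30.54
M3 S193
G1 X165.26 Y106.63 F3491
G1 X188.16 Y67.69
G1 X202.99 Y211.40
G1 X115.17 Y16.55
G1 X282.16 Y42.58
M5
G00 X260.39 Y86.63
M3 S193
G1 X254.86 Y103.63 F3491
G1 X240.40 Y114.14
G1 X222.52 Y114.14
G1 X208.06 Y103.63
G1 X202.53 Y86.63
G1 X208.06 Y69.63
G1 X222.52 Y59.12
G1 X240.40 Y59.12
G1 X254.86 Y69.63
G1 X260.39 Y86.63
M5
G00 X0.00 Y0.00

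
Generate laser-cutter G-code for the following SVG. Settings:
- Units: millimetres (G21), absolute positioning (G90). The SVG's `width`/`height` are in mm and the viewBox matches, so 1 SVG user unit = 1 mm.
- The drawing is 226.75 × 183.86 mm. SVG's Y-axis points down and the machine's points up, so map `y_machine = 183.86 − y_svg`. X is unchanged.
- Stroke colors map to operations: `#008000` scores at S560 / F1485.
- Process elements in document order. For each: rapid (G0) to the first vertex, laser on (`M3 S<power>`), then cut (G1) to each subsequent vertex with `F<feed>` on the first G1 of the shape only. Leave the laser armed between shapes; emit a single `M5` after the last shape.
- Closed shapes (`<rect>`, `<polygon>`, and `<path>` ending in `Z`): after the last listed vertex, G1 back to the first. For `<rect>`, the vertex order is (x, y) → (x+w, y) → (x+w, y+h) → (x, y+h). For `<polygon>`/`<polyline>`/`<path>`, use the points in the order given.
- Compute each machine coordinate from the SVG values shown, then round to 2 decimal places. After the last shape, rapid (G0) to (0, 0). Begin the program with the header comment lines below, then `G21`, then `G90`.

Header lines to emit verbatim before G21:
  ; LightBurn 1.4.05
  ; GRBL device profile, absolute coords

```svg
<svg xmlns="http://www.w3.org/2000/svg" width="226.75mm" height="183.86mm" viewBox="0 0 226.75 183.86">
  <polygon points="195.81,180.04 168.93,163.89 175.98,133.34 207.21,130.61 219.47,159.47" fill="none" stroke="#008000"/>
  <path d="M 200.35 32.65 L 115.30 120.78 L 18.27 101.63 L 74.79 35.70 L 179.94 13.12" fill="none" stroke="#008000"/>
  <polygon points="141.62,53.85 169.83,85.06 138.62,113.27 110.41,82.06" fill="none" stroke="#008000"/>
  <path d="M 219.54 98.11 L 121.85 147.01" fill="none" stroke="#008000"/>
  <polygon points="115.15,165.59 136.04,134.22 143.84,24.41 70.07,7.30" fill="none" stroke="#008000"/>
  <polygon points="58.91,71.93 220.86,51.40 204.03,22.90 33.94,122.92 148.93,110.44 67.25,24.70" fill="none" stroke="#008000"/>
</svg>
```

1 u = 1 mm; y_m = 183.86 − y.

[1] `<polygon>` regular polygon, #008000→score S560 F1485: (195.81,3.82) → (168.93,19.97) → (175.98,50.52) → (207.21,53.25) → (219.47,24.39) → (195.81,3.82) (closed)

[2] `<path>` open polyline, #008000→score S560 F1485: (200.35,151.21) → (115.30,63.08) → (18.27,82.23) → (74.79,148.16) → (179.94,170.74)

[3] `<polygon>` regular polygon, #008000→score S560 F1485: (141.62,130.01) → (169.83,98.80) → (138.62,70.59) → (110.41,101.80) → (141.62,130.01) (closed)

[4] `<path>` line segment, #008000→score S560 F1485: (219.54,85.75) → (121.85,36.85)

[5] `<polygon>` closed polygon, #008000→score S560 F1485: (115.15,18.27) → (136.04,49.64) → (143.84,159.45) → (70.07,176.56) → (115.15,18.27) (closed)

[6] `<polygon>` closed polygon, #008000→score S560 F1485: (58.91,111.93) → (220.86,132.46) → (204.03,160.96) → (33.94,60.94) → (148.93,73.42) → (67.25,159.16) → (58.91,111.93) (closed)

; LightBurn 1.4.05
; GRBL device profile, absolute coords
G21
G90
G0 X195.81 Y3.82
M3 S560
G1 X168.93 Y19.97 F1485
G1 X175.98 Y50.52
G1 X207.21 Y53.25
G1 X219.47 Y24.39
G1 X195.81 Y3.82
G0 X200.35 Y151.21
M3 S560
G1 X115.30 Y63.08 F1485
G1 X18.27 Y82.23
G1 X74.79 Y148.16
G1 X179.94 Y170.74
G0 X141.62 Y130.01
M3 S560
G1 X169.83 Y98.80 F1485
G1 X138.62 Y70.59
G1 X110.41 Y101.80
G1 X141.62 Y130.01
G0 X219.54 Y85.75
M3 S560
G1 X121.85 Y36.85 F1485
G0 X115.15 Y18.27
M3 S560
G1 X136.04 Y49.64 F1485
G1 X143.84 Y159.45
G1 X70.07 Y176.56
G1 X115.15 Y18.27
G0 X58.91 Y111.93
M3 S560
G1 X220.86 Y132.46 F1485
G1 X204.03 Y160.96
G1 X33.94 Y60.94
G1 X148.93 Y73.42
G1 X67.25 Y159.16
G1 X58.91 Y111.93
M5
G0 X0.00 Y0.00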